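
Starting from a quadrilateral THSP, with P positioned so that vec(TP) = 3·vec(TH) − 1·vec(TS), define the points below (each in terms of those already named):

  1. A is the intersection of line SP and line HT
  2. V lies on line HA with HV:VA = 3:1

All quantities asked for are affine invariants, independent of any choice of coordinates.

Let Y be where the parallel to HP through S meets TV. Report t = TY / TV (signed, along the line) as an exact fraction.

Set T = (0, 0), H = (1, 0), S = (0, 1), P = (3, -1); any affine frame gives the same invariant.
1. A is the intersection of line SP and line HT ⇒ A = (3/2, 0)
2. V lies on line HA with HV:VA = 3:1 ⇒ V = (11/8, 0)
through S parallel to HP: direction (2, -1); meets TV at Y = (2, 0)
Y = T + t·(V−T) with t = 16/11

t = 16/11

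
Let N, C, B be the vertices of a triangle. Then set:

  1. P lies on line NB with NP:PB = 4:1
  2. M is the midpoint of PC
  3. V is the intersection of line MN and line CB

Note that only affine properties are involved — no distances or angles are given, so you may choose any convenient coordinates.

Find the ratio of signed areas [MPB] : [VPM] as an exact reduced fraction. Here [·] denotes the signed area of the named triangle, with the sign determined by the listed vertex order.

Assign N = (0, 0), C = (1, 0), B = (0, 1) — the answer is frame-independent, so this choice is without loss of generality.
1. P lies on line NB with NP:PB = 4:1 ⇒ P = (0, 4/5)
2. M is the midpoint of PC ⇒ M = (1/2, 2/5)
3. V is the intersection of line MN and line CB ⇒ V = (5/9, 4/9)
2·[MPB] = -1/10, 2·[VPM] = 2/45
[MPB]:[VPM] = -1/10:2/45 = -9/4

[MPB]:[VPM] = -9/4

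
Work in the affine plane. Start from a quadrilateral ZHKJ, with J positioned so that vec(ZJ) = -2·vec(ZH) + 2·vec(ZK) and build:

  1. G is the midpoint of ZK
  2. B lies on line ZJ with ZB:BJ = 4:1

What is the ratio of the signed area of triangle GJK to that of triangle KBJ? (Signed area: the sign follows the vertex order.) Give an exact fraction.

[GJK]:[KBJ] = 5/2

Assign Z = (0, 0), H = (1, 0), K = (0, 1), J = (-2, 2) — the answer is frame-independent, so this choice is without loss of generality.
1. G is the midpoint of ZK ⇒ G = (0, 1/2)
2. B lies on line ZJ with ZB:BJ = 4:1 ⇒ B = (-8/5, 8/5)
2·[GJK] = -1, 2·[KBJ] = -2/5
[GJK]:[KBJ] = -1:-2/5 = 5/2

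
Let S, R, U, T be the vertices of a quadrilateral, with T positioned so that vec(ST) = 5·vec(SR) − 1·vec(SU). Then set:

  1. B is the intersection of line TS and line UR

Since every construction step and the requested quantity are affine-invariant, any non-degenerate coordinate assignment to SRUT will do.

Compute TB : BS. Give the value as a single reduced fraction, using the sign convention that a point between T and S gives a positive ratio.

Work in coordinates with S = (0, 0), R = (1, 0), U = (0, 1), T = (5, -1).
1. B is the intersection of line TS and line UR ⇒ B = (5/4, -1/4)
B = T + t·(S−T) with t = 3/4, so TB:BS = t:(1−t) = 3/4:1/4

TB:BS = 3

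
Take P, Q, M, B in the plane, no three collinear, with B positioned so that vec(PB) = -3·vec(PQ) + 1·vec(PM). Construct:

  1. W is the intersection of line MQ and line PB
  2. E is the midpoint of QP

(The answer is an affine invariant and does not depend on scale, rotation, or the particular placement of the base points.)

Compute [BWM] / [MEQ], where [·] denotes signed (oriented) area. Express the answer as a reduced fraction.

[BWM]:[MEQ] = 9

Work in coordinates with P = (0, 0), Q = (1, 0), M = (0, 1), B = (-3, 1).
1. W is the intersection of line MQ and line PB ⇒ W = (3/2, -1/2)
2. E is the midpoint of QP ⇒ E = (1/2, 0)
2·[BWM] = 9/2, 2·[MEQ] = 1/2
[BWM]:[MEQ] = 9/2:1/2 = 9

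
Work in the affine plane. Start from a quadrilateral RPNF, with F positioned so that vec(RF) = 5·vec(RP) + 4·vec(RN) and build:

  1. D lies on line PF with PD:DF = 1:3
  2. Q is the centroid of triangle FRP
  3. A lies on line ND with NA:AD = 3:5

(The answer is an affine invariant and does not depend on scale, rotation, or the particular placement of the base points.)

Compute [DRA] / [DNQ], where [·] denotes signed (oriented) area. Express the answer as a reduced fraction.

Choose coordinates R = (0, 0), P = (1, 0), N = (0, 1), F = (5, 4).
1. D lies on line PF with PD:DF = 1:3 ⇒ D = (2, 1)
2. Q is the centroid of triangle FRP ⇒ Q = (2, 4/3)
3. A lies on line ND with NA:AD = 3:5 ⇒ A = (3/4, 1)
2·[DRA] = -5/4, 2·[DNQ] = -2/3
[DRA]:[DNQ] = -5/4:-2/3 = 15/8

[DRA]:[DNQ] = 15/8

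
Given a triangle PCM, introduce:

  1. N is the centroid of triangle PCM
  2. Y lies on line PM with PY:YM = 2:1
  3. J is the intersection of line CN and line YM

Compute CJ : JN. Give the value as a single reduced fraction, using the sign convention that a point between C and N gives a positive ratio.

Set P = (0, 0), C = (1, 0), M = (0, 1); any affine frame gives the same invariant.
1. N is the centroid of triangle PCM ⇒ N = (1/3, 1/3)
2. Y lies on line PM with PY:YM = 2:1 ⇒ Y = (0, 2/3)
3. J is the intersection of line CN and line YM ⇒ J = (0, 1/2)
J = C + t·(N−C) with t = 3/2, so CJ:JN = t:(1−t) = 3/2:-1/2

CJ:JN = -3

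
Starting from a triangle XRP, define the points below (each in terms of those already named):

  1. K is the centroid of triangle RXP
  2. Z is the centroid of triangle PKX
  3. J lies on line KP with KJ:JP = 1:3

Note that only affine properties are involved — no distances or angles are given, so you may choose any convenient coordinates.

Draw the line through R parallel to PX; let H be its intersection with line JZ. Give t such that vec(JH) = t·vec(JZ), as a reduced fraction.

Work in coordinates with X = (0, 0), R = (1, 0), P = (0, 1).
1. K is the centroid of triangle RXP ⇒ K = (1/3, 1/3)
2. Z is the centroid of triangle PKX ⇒ Z = (1/9, 4/9)
3. J lies on line KP with KJ:JP = 1:3 ⇒ J = (1/4, 1/2)
through R parallel to PX: direction (0, -1); meets JZ at H = (1, 4/5)
H = J + t·(Z−J) with t = -27/5

t = -27/5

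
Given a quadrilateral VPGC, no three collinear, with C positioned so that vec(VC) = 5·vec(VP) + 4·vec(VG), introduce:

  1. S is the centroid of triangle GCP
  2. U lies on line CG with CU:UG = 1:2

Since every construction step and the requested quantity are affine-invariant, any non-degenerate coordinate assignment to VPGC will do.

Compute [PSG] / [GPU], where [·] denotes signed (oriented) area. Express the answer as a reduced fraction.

Assign V = (0, 0), P = (1, 0), G = (0, 1), C = (5, 4) — the answer is frame-independent, so this choice is without loss of generality.
1. S is the centroid of triangle GCP ⇒ S = (2, 5/3)
2. U lies on line CG with CU:UG = 1:2 ⇒ U = (10/3, 3)
2·[PSG] = 8/3, 2·[GPU] = 16/3
[PSG]:[GPU] = 8/3:16/3 = 1/2

[PSG]:[GPU] = 1/2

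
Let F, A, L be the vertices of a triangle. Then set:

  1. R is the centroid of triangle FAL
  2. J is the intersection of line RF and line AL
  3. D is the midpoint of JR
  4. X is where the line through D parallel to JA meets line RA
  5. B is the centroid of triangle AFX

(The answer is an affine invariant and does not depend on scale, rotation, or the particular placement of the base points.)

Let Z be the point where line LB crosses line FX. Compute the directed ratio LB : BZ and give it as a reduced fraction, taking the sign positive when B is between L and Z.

LB:BZ = -13

Work in coordinates with F = (0, 0), A = (1, 0), L = (0, 1).
1. R is the centroid of triangle FAL ⇒ R = (1/3, 1/3)
2. J is the intersection of line RF and line AL ⇒ J = (1/2, 1/2)
3. D is the midpoint of JR ⇒ D = (5/12, 5/12)
4. X is where the line through D parallel to JA meets line RA ⇒ X = (2/3, 1/6)
5. B is the centroid of triangle AFX ⇒ B = (5/9, 1/18)
line LB meets FX at Z = (20/39, 5/39)
B = L + t·(Z−L) with t = 13/12, so LB:BZ = 13/12:-1/12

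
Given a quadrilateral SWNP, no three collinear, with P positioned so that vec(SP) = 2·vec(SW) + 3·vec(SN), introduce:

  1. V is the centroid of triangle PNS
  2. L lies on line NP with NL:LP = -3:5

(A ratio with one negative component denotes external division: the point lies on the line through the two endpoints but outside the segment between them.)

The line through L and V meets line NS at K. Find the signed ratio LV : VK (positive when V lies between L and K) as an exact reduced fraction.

Work in coordinates with S = (0, 0), W = (1, 0), N = (0, 1), P = (2, 3).
1. V is the centroid of triangle PNS ⇒ V = (2/3, 4/3)
2. L lies on line NP with NL:LP = -3:5 ⇒ L = (-3, -2)
line LV meets NS at K = (0, 8/11)
V = L + t·(K−L) with t = 11/9, so LV:VK = 11/9:-2/9

LV:VK = -11/2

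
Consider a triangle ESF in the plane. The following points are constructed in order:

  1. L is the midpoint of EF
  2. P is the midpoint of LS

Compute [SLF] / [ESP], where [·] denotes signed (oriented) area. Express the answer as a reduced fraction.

Set E = (0, 0), S = (1, 0), F = (0, 1); any affine frame gives the same invariant.
1. L is the midpoint of EF ⇒ L = (0, 1/2)
2. P is the midpoint of LS ⇒ P = (1/2, 1/4)
2·[SLF] = -1/2, 2·[ESP] = 1/4
[SLF]:[ESP] = -1/2:1/4 = -2

[SLF]:[ESP] = -2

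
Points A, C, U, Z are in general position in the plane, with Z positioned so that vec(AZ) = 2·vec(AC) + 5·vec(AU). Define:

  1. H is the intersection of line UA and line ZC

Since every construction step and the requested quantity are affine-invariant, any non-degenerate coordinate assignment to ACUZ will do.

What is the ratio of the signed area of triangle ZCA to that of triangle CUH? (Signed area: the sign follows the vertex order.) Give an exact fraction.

[ZCA]:[CUH] = -5/6

Assign A = (0, 0), C = (1, 0), U = (0, 1), Z = (2, 5) — the answer is frame-independent, so this choice is without loss of generality.
1. H is the intersection of line UA and line ZC ⇒ H = (0, -5)
2·[ZCA] = -5, 2·[CUH] = 6
[ZCA]:[CUH] = -5:6 = -5/6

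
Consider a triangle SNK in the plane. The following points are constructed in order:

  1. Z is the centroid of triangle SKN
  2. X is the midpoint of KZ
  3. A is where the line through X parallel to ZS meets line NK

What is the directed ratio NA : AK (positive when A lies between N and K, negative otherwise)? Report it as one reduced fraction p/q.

NA:AK = 3

Assign S = (0, 0), N = (1, 0), K = (0, 1) — the answer is frame-independent, so this choice is without loss of generality.
1. Z is the centroid of triangle SKN ⇒ Z = (1/3, 1/3)
2. X is the midpoint of KZ ⇒ X = (1/6, 2/3)
3. A is where the line through X parallel to ZS meets line NK ⇒ A = (1/4, 3/4)
A = N + t·(K−N) with t = 3/4, so NA:AK = t:(1−t) = 3/4:1/4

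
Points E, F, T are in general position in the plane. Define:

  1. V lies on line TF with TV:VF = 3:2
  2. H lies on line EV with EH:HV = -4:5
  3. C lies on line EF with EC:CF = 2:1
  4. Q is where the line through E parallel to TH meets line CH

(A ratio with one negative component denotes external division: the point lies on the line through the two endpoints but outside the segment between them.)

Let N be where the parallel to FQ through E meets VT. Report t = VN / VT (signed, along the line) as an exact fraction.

Work in coordinates with E = (0, 0), F = (1, 0), T = (0, 1).
1. V lies on line TF with TV:VF = 3:2 ⇒ V = (3/5, 2/5)
2. H lies on line EV with EH:HV = -4:5 ⇒ H = (-12/5, -8/5)
3. C lies on line EF with EC:CF = 2:1 ⇒ C = (2/3, 0)
4. Q is where the line through E parallel to TH meets line CH ⇒ Q = (-96/155, -104/155)
through E parallel to FQ: direction (-251/155, -104/155); meets VT at N = (251/355, 104/355)
N = V + t·(T−V) with t = -38/213

t = -38/213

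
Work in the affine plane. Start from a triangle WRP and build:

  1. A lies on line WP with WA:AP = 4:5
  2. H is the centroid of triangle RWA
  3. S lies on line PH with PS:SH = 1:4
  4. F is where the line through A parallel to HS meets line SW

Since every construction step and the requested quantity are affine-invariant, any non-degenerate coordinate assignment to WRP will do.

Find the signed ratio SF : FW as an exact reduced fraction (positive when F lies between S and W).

SF:FW = 5/4

Work in coordinates with W = (0, 0), R = (1, 0), P = (0, 1).
1. A lies on line WP with WA:AP = 4:5 ⇒ A = (0, 4/9)
2. H is the centroid of triangle RWA ⇒ H = (1/3, 4/27)
3. S lies on line PH with PS:SH = 1:4 ⇒ S = (1/15, 112/135)
4. F is where the line through A parallel to HS meets line SW ⇒ F = (4/135, 448/1215)
F = S + t·(W−S) with t = 5/9, so SF:FW = t:(1−t) = 5/9:4/9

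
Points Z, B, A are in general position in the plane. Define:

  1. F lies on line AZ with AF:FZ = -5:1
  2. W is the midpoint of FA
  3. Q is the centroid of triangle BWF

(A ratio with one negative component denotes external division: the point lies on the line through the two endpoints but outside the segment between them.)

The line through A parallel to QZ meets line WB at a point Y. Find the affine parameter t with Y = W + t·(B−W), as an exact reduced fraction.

Set Z = (0, 0), B = (1, 0), A = (0, 1); any affine frame gives the same invariant.
1. F lies on line AZ with AF:FZ = -5:1 ⇒ F = (0, -1/4)
2. W is the midpoint of FA ⇒ W = (0, 3/8)
3. Q is the centroid of triangle BWF ⇒ Q = (1/3, 1/24)
through A parallel to QZ: direction (-1/3, -1/24); meets WB at Y = (-5/4, 27/32)
Y = W + t·(B−W) with t = -5/4

t = -5/4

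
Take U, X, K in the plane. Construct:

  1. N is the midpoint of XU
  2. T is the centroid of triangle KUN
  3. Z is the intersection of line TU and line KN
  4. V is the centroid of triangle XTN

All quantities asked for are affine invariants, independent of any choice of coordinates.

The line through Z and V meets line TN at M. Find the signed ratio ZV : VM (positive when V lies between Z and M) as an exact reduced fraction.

Choose coordinates U = (0, 0), X = (1, 0), K = (0, 1).
1. N is the midpoint of XU ⇒ N = (1/2, 0)
2. T is the centroid of triangle KUN ⇒ T = (1/6, 1/3)
3. Z is the intersection of line TU and line KN ⇒ Z = (1/4, 1/2)
4. V is the centroid of triangle XTN ⇒ V = (5/9, 1/9)
line ZV meets TN at M = (7/6, -2/3)
V = Z + t·(M−Z) with t = 1/3, so ZV:VM = 1/3:2/3

ZV:VM = 1/2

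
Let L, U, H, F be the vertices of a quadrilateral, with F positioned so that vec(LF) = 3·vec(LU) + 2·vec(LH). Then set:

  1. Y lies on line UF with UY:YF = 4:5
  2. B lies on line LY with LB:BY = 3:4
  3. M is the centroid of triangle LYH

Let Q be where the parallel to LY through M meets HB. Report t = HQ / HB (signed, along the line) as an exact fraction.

Choose coordinates L = (0, 0), U = (1, 0), H = (0, 1), F = (3, 2).
1. Y lies on line UF with UY:YF = 4:5 ⇒ Y = (17/9, 8/9)
2. B lies on line LY with LB:BY = 3:4 ⇒ B = (17/21, 8/21)
3. M is the centroid of triangle LYH ⇒ M = (17/27, 17/27)
through M parallel to LY: direction (17/9, 8/9); meets HB at Q = (34/63, 37/63)
Q = H + t·(B−H) with t = 2/3

t = 2/3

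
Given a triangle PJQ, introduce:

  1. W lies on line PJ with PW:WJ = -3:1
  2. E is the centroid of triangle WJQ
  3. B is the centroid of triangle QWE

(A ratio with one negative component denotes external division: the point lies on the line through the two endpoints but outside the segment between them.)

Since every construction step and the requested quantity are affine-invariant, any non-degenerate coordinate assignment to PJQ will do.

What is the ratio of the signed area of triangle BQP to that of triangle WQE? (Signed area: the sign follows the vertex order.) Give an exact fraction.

[BQP]:[WQE] = 14/3

Work in coordinates with P = (0, 0), J = (1, 0), Q = (0, 1).
1. W lies on line PJ with PW:WJ = -3:1 ⇒ W = (3/2, 0)
2. E is the centroid of triangle WJQ ⇒ E = (5/6, 1/3)
3. B is the centroid of triangle QWE ⇒ B = (7/9, 4/9)
2·[BQP] = 7/9, 2·[WQE] = 1/6
[BQP]:[WQE] = 7/9:1/6 = 14/3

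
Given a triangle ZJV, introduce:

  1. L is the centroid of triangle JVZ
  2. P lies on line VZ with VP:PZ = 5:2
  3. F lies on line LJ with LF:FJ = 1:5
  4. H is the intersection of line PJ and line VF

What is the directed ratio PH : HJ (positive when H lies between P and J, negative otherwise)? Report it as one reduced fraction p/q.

Assign Z = (0, 0), J = (1, 0), V = (0, 1) — the answer is frame-independent, so this choice is without loss of generality.
1. L is the centroid of triangle JVZ ⇒ L = (1/3, 1/3)
2. P lies on line VZ with VP:PZ = 5:2 ⇒ P = (0, 2/7)
3. F lies on line LJ with LF:FJ = 1:5 ⇒ F = (4/9, 5/18)
4. H is the intersection of line PJ and line VF ⇒ H = (8/15, 2/15)
H = P + t·(J−P) with t = 8/15, so PH:HJ = t:(1−t) = 8/15:7/15

PH:HJ = 8/7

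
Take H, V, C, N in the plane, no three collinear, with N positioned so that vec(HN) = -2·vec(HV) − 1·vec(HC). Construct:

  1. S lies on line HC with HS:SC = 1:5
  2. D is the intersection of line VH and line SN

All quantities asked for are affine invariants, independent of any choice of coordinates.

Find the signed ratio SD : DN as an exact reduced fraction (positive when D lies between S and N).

SD:DN = 1/6

Work in coordinates with H = (0, 0), V = (1, 0), C = (0, 1), N = (-2, -1).
1. S lies on line HC with HS:SC = 1:5 ⇒ S = (0, 1/6)
2. D is the intersection of line VH and line SN ⇒ D = (-2/7, 0)
D = S + t·(N−S) with t = 1/7, so SD:DN = t:(1−t) = 1/7:6/7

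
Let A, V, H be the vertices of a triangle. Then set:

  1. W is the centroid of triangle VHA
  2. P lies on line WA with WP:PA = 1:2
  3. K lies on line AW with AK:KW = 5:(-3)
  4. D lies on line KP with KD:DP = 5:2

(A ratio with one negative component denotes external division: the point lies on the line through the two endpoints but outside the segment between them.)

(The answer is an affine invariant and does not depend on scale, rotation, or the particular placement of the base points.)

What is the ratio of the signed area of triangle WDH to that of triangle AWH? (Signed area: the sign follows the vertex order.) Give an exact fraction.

Choose coordinates A = (0, 0), V = (1, 0), H = (0, 1).
1. W is the centroid of triangle VHA ⇒ W = (1/3, 1/3)
2. P lies on line WA with WP:PA = 1:2 ⇒ P = (2/9, 2/9)
3. K lies on line AW with AK:KW = 5:(-3) ⇒ K = (5/6, 5/6)
4. D lies on line KP with KD:DP = 5:2 ⇒ D = (25/63, 25/63)
2·[WDH] = 4/63, 2·[AWH] = 1/3
[WDH]:[AWH] = 4/63:1/3 = 4/21

[WDH]:[AWH] = 4/21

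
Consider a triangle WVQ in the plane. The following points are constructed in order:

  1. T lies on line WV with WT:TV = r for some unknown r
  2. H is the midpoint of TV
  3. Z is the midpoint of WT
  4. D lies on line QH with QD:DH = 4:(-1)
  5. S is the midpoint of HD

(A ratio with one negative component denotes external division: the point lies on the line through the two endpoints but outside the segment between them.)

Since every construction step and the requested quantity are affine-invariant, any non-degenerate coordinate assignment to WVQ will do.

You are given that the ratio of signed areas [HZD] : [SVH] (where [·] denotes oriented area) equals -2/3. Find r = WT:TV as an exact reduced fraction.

r = -4/3

Assign W = (0, 0), V = (1, 0), Q = (0, 1) — the answer is frame-independent, so this choice is without loss of generality.
1. With WT:TV = r, write λ = r/(r+1) so T = W + λ·(V−W); T is affine-linear in λ
2. H is the midpoint of TV ⇒ H is an affine combination of earlier points and hence also affine-linear in λ
3. Z is the midpoint of WT ⇒ Z is an affine combination of earlier points and hence also affine-linear in λ
4. D lies on line QH with QD:DH = 4:(-1) ⇒ D is an affine combination of earlier points and hence also affine-linear in λ
5. S is the midpoint of HD ⇒ S is an affine combination of earlier points and hence also affine-linear in λ
Every point depending on T is an affine combination of T and λ-independent points, so each such coordinate is linear in λ; the λ² term in each signed area is a multiple of (V−W)×(V−W) = 0, so 2·[HZD] and 2·[SVH] are each linear in λ. Evaluating at λ=0 and λ=1:
  2·[HZD] = 1/6,   2·[SVH] = -1/12·λ + 1/12
So [HZD]:[SVH] = (1/6) / (-1/12·λ + 1/12). Setting this equal to -2/3:
  1/6 = -2/3·(-1/12·λ + 1/12)  ⇒  λ = 4
Then r = λ/(1−λ) = (4)/(-3) = -4/3. Check: with r = -4/3, T = (4, 0) and [HZD]:[SVH] = -2/3 as required.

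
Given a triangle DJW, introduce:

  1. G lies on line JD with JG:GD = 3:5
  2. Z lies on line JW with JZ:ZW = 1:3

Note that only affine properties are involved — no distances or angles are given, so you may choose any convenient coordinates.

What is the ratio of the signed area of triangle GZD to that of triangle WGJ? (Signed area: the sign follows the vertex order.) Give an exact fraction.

Set D = (0, 0), J = (1, 0), W = (0, 1); any affine frame gives the same invariant.
1. G lies on line JD with JG:GD = 3:5 ⇒ G = (5/8, 0)
2. Z lies on line JW with JZ:ZW = 1:3 ⇒ Z = (3/4, 1/4)
2·[GZD] = 5/32, 2·[WGJ] = 3/8
[GZD]:[WGJ] = 5/32:3/8 = 5/12

[GZD]:[WGJ] = 5/12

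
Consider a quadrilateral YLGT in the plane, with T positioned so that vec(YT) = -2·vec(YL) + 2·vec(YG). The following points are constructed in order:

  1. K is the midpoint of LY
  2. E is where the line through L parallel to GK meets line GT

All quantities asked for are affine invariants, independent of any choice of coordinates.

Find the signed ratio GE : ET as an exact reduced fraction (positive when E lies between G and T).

GE:ET = -1/4

Choose coordinates Y = (0, 0), L = (1, 0), G = (0, 1), T = (-2, 2).
1. K is the midpoint of LY ⇒ K = (1/2, 0)
2. E is where the line through L parallel to GK meets line GT ⇒ E = (2/3, 2/3)
E = G + t·(T−G) with t = -1/3, so GE:ET = t:(1−t) = -1/3:4/3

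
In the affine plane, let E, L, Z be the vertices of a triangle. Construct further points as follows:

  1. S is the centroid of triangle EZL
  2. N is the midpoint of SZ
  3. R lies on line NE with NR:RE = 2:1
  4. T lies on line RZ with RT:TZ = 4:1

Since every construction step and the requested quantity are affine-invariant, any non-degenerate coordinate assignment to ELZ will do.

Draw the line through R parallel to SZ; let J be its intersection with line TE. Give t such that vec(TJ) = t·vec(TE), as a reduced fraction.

t = 8/13

Set E = (0, 0), L = (1, 0), Z = (0, 1); any affine frame gives the same invariant.
1. S is the centroid of triangle EZL ⇒ S = (1/3, 1/3)
2. N is the midpoint of SZ ⇒ N = (1/6, 2/3)
3. R lies on line NE with NR:RE = 2:1 ⇒ R = (1/18, 2/9)
4. T lies on line RZ with RT:TZ = 4:1 ⇒ T = (1/90, 38/45)
through R parallel to SZ: direction (-1/3, 2/3); meets TE at J = (1/234, 38/117)
J = T + t·(E−T) with t = 8/13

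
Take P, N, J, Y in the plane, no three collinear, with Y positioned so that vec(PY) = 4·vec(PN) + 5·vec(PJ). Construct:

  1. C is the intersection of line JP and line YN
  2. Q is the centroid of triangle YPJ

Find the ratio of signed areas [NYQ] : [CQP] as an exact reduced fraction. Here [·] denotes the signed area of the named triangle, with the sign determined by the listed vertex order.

[NYQ]:[CQP] = 39/20

Set P = (0, 0), N = (1, 0), J = (0, 1), Y = (4, 5); any affine frame gives the same invariant.
1. C is the intersection of line JP and line YN ⇒ C = (0, -5/3)
2. Q is the centroid of triangle YPJ ⇒ Q = (4/3, 2)
2·[NYQ] = 13/3, 2·[CQP] = 20/9
[NYQ]:[CQP] = 13/3:20/9 = 39/20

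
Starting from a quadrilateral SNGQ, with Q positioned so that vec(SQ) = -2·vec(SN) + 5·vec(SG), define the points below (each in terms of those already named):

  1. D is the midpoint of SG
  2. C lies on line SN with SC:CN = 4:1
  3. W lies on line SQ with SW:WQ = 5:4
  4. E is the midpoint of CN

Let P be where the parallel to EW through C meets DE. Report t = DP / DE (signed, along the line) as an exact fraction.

t = 219/269

Assign S = (0, 0), N = (1, 0), G = (0, 1), Q = (-2, 5) — the answer is frame-independent, so this choice is without loss of generality.
1. D is the midpoint of SG ⇒ D = (0, 1/2)
2. C lies on line SN with SC:CN = 4:1 ⇒ C = (4/5, 0)
3. W lies on line SQ with SW:WQ = 5:4 ⇒ W = (-10/9, 25/9)
4. E is the midpoint of CN ⇒ E = (9/10, 0)
through C parallel to EW: direction (-181/90, 25/9); meets DE at P = (1971/2690, 25/269)
P = D + t·(E−D) with t = 219/269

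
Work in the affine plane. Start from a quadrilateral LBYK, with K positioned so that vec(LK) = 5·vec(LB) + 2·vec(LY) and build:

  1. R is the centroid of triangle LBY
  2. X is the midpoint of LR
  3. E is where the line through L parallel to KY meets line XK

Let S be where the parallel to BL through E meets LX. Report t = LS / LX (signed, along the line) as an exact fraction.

t = -9/13

Assign L = (0, 0), B = (1, 0), Y = (0, 1), K = (5, 2) — the answer is frame-independent, so this choice is without loss of generality.
1. R is the centroid of triangle LBY ⇒ R = (1/3, 1/3)
2. X is the midpoint of LR ⇒ X = (1/6, 1/6)
3. E is where the line through L parallel to KY meets line XK ⇒ E = (-15/26, -3/26)
through E parallel to BL: direction (-1, 0); meets LX at S = (-3/26, -3/26)
S = L + t·(X−L) with t = -9/13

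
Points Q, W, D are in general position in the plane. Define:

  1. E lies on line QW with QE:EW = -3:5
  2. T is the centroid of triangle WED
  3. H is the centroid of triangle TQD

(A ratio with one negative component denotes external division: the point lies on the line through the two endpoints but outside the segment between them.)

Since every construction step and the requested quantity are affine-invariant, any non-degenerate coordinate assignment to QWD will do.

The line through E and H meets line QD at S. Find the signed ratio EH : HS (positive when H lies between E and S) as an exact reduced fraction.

Assign Q = (0, 0), W = (1, 0), D = (0, 1) — the answer is frame-independent, so this choice is without loss of generality.
1. E lies on line QW with QE:EW = -3:5 ⇒ E = (-3/2, 0)
2. T is the centroid of triangle WED ⇒ T = (-1/6, 1/3)
3. H is the centroid of triangle TQD ⇒ H = (-1/18, 4/9)
line EH meets QD at S = (0, 6/13)
H = E + t·(S−E) with t = 26/27, so EH:HS = 26/27:1/27

EH:HS = 26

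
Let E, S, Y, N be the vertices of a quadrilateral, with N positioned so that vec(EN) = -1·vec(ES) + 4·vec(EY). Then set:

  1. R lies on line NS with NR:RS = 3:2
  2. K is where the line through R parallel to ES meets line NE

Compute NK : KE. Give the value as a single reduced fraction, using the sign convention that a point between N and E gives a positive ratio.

NK:KE = 3/2

Choose coordinates E = (0, 0), S = (1, 0), Y = (0, 1), N = (-1, 4).
1. R lies on line NS with NR:RS = 3:2 ⇒ R = (1/5, 8/5)
2. K is where the line through R parallel to ES meets line NE ⇒ K = (-2/5, 8/5)
K = N + t·(E−N) with t = 3/5, so NK:KE = t:(1−t) = 3/5:2/5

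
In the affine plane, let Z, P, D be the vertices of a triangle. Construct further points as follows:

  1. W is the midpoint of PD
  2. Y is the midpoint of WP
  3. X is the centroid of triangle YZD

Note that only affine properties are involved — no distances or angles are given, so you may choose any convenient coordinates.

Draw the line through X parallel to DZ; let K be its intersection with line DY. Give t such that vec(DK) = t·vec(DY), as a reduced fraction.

t = 1/3

Choose coordinates Z = (0, 0), P = (1, 0), D = (0, 1).
1. W is the midpoint of PD ⇒ W = (1/2, 1/2)
2. Y is the midpoint of WP ⇒ Y = (3/4, 1/4)
3. X is the centroid of triangle YZD ⇒ X = (1/4, 5/12)
through X parallel to DZ: direction (0, -1); meets DY at K = (1/4, 3/4)
K = D + t·(Y−D) with t = 1/3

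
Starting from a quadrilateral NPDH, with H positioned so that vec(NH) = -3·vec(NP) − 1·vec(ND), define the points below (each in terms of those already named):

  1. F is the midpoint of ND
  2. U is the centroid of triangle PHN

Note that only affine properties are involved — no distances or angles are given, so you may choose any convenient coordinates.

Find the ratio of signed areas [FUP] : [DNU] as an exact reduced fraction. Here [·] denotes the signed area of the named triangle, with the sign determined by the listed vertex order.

[FUP]:[DNU] = -7/4

Assign N = (0, 0), P = (1, 0), D = (0, 1), H = (-3, -1) — the answer is frame-independent, so this choice is without loss of generality.
1. F is the midpoint of ND ⇒ F = (0, 1/2)
2. U is the centroid of triangle PHN ⇒ U = (-2/3, -1/3)
2·[FUP] = 7/6, 2·[DNU] = -2/3
[FUP]:[DNU] = 7/6:-2/3 = -7/4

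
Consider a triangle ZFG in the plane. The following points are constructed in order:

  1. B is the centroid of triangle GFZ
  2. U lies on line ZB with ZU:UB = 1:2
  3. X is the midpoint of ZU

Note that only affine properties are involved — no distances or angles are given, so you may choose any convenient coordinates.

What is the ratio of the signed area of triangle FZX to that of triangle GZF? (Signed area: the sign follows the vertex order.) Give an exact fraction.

Choose coordinates Z = (0, 0), F = (1, 0), G = (0, 1).
1. B is the centroid of triangle GFZ ⇒ B = (1/3, 1/3)
2. U lies on line ZB with ZU:UB = 1:2 ⇒ U = (1/9, 1/9)
3. X is the midpoint of ZU ⇒ X = (1/18, 1/18)
2·[FZX] = -1/18, 2·[GZF] = 1
[FZX]:[GZF] = -1/18:1 = -1/18

[FZX]:[GZF] = -1/18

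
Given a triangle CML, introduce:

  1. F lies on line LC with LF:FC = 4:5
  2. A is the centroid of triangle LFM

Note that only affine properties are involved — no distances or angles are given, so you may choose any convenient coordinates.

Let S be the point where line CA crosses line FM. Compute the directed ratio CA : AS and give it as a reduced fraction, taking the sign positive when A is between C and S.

CA:AS = -19/4

Choose coordinates C = (0, 0), M = (1, 0), L = (0, 1).
1. F lies on line LC with LF:FC = 4:5 ⇒ F = (0, 5/9)
2. A is the centroid of triangle LFM ⇒ A = (1/3, 14/27)
line CA meets FM at S = (5/19, 70/171)
A = C + t·(S−C) with t = 19/15, so CA:AS = 19/15:-4/15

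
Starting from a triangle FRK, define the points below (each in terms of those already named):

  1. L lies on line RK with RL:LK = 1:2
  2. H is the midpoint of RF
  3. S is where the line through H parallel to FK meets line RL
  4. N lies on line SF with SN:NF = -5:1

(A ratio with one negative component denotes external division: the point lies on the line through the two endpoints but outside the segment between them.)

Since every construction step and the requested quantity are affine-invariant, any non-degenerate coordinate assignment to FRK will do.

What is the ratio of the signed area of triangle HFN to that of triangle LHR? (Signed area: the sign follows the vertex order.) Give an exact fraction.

[HFN]:[LHR] = 3/8

Assign F = (0, 0), R = (1, 0), K = (0, 1) — the answer is frame-independent, so this choice is without loss of generality.
1. L lies on line RK with RL:LK = 1:2 ⇒ L = (2/3, 1/3)
2. H is the midpoint of RF ⇒ H = (1/2, 0)
3. S is where the line through H parallel to FK meets line RL ⇒ S = (1/2, 1/2)
4. N lies on line SF with SN:NF = -5:1 ⇒ N = (-1/8, -1/8)
2·[HFN] = 1/16, 2·[LHR] = 1/6
[HFN]:[LHR] = 1/16:1/6 = 3/8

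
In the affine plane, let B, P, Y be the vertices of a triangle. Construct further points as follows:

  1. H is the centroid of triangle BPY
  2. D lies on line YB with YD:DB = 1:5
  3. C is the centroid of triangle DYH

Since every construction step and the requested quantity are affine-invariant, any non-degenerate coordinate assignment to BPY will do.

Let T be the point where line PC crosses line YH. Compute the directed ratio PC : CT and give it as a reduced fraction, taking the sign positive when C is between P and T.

Work in coordinates with B = (0, 0), P = (1, 0), Y = (0, 1).
1. H is the centroid of triangle BPY ⇒ H = (1/3, 1/3)
2. D lies on line YB with YD:DB = 1:5 ⇒ D = (0, 5/6)
3. C is the centroid of triangle DYH ⇒ C = (1/9, 13/18)
line PC meets YH at T = (3/19, 13/19)
C = P + t·(T−P) with t = 19/18, so PC:CT = 19/18:-1/18

PC:CT = -19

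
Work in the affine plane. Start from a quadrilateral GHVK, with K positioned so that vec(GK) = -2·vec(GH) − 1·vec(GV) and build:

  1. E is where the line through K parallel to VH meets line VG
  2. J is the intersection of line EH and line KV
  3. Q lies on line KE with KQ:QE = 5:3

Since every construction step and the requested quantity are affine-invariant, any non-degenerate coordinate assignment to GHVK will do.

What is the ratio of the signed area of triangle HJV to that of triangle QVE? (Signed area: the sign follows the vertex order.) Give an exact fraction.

[HJV]:[QVE] = -4/3

Choose coordinates G = (0, 0), H = (1, 0), V = (0, 1), K = (-2, -1).
1. E is where the line through K parallel to VH meets line VG ⇒ E = (0, -3)
2. J is the intersection of line EH and line KV ⇒ J = (2, 3)
3. Q lies on line KE with KQ:QE = 5:3 ⇒ Q = (-3/4, -9/4)
2·[HJV] = 4, 2·[QVE] = -3
[HJV]:[QVE] = 4:-3 = -4/3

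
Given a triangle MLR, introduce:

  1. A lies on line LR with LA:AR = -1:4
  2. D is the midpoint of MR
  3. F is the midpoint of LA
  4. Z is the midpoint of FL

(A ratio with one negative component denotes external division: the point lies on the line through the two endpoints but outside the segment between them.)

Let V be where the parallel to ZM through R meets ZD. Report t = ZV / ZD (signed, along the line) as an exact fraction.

Work in coordinates with M = (0, 0), L = (1, 0), R = (0, 1).
1. A lies on line LR with LA:AR = -1:4 ⇒ A = (4/3, -1/3)
2. D is the midpoint of MR ⇒ D = (0, 1/2)
3. F is the midpoint of LA ⇒ F = (7/6, -1/6)
4. Z is the midpoint of FL ⇒ Z = (13/12, -1/12)
through R parallel to ZM: direction (-13/12, 1/12); meets ZD at V = (-13/12, 13/12)
V = Z + t·(D−Z) with t = 2

t = 2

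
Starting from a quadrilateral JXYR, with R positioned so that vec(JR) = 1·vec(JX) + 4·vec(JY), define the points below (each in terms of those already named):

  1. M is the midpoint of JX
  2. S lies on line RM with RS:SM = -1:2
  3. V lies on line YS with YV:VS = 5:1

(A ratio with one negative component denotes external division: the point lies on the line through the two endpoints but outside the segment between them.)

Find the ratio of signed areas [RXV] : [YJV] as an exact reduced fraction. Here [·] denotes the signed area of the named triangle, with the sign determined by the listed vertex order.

[RXV]:[YJV] = 4/5

Assign J = (0, 0), X = (1, 0), Y = (0, 1), R = (1, 4) — the answer is frame-independent, so this choice is without loss of generality.
1. M is the midpoint of JX ⇒ M = (1/2, 0)
2. S lies on line RM with RS:SM = -1:2 ⇒ S = (3/2, 8)
3. V lies on line YS with YV:VS = 5:1 ⇒ V = (5/4, 41/6)
2·[RXV] = 1, 2·[YJV] = 5/4
[RXV]:[YJV] = 1:5/4 = 4/5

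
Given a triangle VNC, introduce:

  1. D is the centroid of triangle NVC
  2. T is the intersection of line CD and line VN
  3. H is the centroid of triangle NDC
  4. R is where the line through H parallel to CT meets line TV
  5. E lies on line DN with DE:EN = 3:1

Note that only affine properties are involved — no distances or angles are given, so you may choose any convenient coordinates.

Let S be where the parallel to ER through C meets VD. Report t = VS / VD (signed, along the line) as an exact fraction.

Choose coordinates V = (0, 0), N = (1, 0), C = (0, 1).
1. D is the centroid of triangle NVC ⇒ D = (1/3, 1/3)
2. T is the intersection of line CD and line VN ⇒ T = (1/2, 0)
3. H is the centroid of triangle NDC ⇒ H = (4/9, 4/9)
4. R is where the line through H parallel to CT meets line TV ⇒ R = (2/3, 0)
5. E lies on line DN with DE:EN = 3:1 ⇒ E = (5/6, 1/12)
through C parallel to ER: direction (-1/6, -1/12); meets VD at S = (2, 2)
S = V + t·(D−V) with t = 6

t = 6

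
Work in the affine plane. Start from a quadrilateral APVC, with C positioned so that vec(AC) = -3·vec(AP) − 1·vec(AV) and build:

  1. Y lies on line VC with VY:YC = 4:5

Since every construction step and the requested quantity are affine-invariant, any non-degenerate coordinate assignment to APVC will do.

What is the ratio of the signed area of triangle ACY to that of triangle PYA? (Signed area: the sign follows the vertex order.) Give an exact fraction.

Set A = (0, 0), P = (1, 0), V = (0, 1), C = (-3, -1); any affine frame gives the same invariant.
1. Y lies on line VC with VY:YC = 4:5 ⇒ Y = (-4/3, 1/9)
2·[ACY] = -5/3, 2·[PYA] = 1/9
[ACY]:[PYA] = -5/3:1/9 = -15

[ACY]:[PYA] = -15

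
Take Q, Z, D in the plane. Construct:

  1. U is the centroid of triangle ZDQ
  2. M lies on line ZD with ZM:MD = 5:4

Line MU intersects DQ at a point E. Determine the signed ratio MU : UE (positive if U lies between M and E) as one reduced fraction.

Assign Q = (0, 0), Z = (1, 0), D = (0, 1) — the answer is frame-independent, so this choice is without loss of generality.
1. U is the centroid of triangle ZDQ ⇒ U = (1/3, 1/3)
2. M lies on line ZD with ZM:MD = 5:4 ⇒ M = (4/9, 5/9)
line MU meets DQ at E = (0, -1/3)
U = M + t·(E−M) with t = 1/4, so MU:UE = 1/4:3/4

MU:UE = 1/3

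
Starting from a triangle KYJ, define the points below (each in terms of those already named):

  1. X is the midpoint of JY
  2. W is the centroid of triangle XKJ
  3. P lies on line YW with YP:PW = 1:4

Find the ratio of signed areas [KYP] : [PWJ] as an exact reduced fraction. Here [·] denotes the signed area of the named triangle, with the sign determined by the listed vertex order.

Assign K = (0, 0), Y = (1, 0), J = (0, 1) — the answer is frame-independent, so this choice is without loss of generality.
1. X is the midpoint of JY ⇒ X = (1/2, 1/2)
2. W is the centroid of triangle XKJ ⇒ W = (1/6, 1/2)
3. P lies on line YW with YP:PW = 1:4 ⇒ P = (5/6, 1/10)
2·[KYP] = 1/10, 2·[PWJ] = -4/15
[KYP]:[PWJ] = 1/10:-4/15 = -3/8

[KYP]:[PWJ] = -3/8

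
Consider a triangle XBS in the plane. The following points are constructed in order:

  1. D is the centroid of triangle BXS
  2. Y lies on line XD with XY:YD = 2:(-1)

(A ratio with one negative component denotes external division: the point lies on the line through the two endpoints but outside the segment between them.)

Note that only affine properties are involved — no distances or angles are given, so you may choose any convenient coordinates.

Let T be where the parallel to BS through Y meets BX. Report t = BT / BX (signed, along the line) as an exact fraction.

Choose coordinates X = (0, 0), B = (1, 0), S = (0, 1).
1. D is the centroid of triangle BXS ⇒ D = (1/3, 1/3)
2. Y lies on line XD with XY:YD = 2:(-1) ⇒ Y = (2/3, 2/3)
through Y parallel to BS: direction (-1, 1); meets BX at T = (4/3, 0)
T = B + t·(X−B) with t = -1/3

t = -1/3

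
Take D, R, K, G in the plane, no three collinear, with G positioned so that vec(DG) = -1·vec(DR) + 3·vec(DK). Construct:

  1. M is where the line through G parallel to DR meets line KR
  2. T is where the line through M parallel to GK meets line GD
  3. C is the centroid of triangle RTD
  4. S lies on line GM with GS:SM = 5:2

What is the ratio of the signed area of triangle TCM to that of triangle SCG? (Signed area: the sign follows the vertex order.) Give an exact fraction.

[TCM]:[SCG] = 7/5

Choose coordinates D = (0, 0), R = (1, 0), K = (0, 1), G = (-1, 3).
1. M is where the line through G parallel to DR meets line KR ⇒ M = (-2, 3)
2. T is where the line through M parallel to GK meets line GD ⇒ T = (1, -3)
3. C is the centroid of triangle RTD ⇒ C = (2/3, -1)
4. S lies on line GM with GS:SM = 5:2 ⇒ S = (-12/7, 3)
2·[TCM] = 4, 2·[SCG] = 20/7
[TCM]:[SCG] = 4:20/7 = 7/5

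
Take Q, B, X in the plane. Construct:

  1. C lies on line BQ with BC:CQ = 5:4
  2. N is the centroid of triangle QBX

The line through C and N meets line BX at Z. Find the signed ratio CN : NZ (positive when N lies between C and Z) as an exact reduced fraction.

Assign Q = (0, 0), B = (1, 0), X = (0, 1) — the answer is frame-independent, so this choice is without loss of generality.
1. C lies on line BQ with BC:CQ = 5:4 ⇒ C = (4/9, 0)
2. N is the centroid of triangle QBX ⇒ N = (1/3, 1/3)
line CN meets BX at Z = (1/6, 5/6)
N = C + t·(Z−C) with t = 2/5, so CN:NZ = 2/5:3/5

CN:NZ = 2/3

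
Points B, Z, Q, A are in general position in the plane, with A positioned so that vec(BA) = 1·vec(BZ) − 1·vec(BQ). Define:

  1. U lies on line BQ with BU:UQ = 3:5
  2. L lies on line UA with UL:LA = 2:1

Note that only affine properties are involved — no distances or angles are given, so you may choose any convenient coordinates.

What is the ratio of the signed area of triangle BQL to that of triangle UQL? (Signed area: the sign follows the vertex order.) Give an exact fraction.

[BQL]:[UQL] = 8/5

Set B = (0, 0), Z = (1, 0), Q = (0, 1), A = (1, -1); any affine frame gives the same invariant.
1. U lies on line BQ with BU:UQ = 3:5 ⇒ U = (0, 3/8)
2. L lies on line UA with UL:LA = 2:1 ⇒ L = (2/3, -13/24)
2·[BQL] = -2/3, 2·[UQL] = -5/12
[BQL]:[UQL] = -2/3:-5/12 = 8/5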